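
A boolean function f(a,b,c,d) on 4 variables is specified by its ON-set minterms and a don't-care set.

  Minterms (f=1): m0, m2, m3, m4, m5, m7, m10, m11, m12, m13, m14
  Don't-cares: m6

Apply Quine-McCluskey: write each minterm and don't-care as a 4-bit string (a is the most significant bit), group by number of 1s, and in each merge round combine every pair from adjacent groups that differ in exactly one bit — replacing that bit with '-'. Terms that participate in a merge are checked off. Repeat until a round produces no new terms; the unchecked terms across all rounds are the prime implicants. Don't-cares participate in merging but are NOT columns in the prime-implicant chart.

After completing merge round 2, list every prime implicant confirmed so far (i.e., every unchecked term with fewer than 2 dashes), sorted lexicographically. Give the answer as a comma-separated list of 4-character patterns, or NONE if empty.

Round 0: 0000✓ 0010✓ 0011✓ 0100✓ 0101✓ 0110✓ 0111✓ 1010✓ 1011✓ 1100✓ 1101✓ 1110✓
Round 1: -010✓ -011✓ -100✓ -101✓ -110✓ 0-00✓ 0-10✓ 0-11✓ 00-0✓ 001-✓ 01-0✓ 01-1✓ 010-✓ 011-✓ 1-10✓ 101-✓ 11-0✓ 110-✓
Round 2: --10 -01- -1-0 -10- 0--0 0-1- 01--
PIs = {--10, -01-, -1-0, -10-, 0--0, 0-1-, 01--}

NONE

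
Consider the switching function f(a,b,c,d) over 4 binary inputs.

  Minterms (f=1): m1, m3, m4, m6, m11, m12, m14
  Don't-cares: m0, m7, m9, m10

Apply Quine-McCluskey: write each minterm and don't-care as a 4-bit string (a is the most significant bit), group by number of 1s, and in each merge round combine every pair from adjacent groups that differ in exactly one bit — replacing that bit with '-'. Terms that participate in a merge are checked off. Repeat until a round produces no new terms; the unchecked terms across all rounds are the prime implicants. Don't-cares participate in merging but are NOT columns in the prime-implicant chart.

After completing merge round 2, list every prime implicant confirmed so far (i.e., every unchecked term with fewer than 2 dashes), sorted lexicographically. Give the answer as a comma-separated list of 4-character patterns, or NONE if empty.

0-00, 0-11, 000-, 011-, 1-10, 101-

Round 0: 0000✓ 0001✓ 0011✓ 0100✓ 0110✓ 0111✓ 1001✓ 1010✓ 1011✓ 1100✓ 1110✓
Round 1: -001✓ -011✓ -100✓ -110✓ 0-00 0-11 00-1✓ 000- 01-0✓ 011- 1-10 10-1✓ 101- 11-0✓
Round 2: -0-1 -1-0
PIs = {-0-1, -1-0, 0-00, 0-11, 000-, 011-, 1-10, 101-}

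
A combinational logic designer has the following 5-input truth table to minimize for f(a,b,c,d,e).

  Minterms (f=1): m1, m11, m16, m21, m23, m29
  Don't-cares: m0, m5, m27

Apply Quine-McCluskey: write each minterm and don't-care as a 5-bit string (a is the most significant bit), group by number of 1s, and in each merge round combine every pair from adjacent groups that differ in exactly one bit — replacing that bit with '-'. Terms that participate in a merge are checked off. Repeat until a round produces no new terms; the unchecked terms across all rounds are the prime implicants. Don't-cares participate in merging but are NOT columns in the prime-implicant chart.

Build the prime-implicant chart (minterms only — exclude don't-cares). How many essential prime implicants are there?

Round 0: 00000✓ 00001✓ 00101✓ 01011✓ 10000✓ 10101✓ 10111✓ 11011✓ 11101✓
Round 1: -0000 -0101 -1011 00-01 0000- 1-101 101-1
PIs = {-0000, -0101, -1011, 00-01, 0000-, 1-101, 101-1}
Coverage chart:
  m1: 00-01,0000-
  m11: -1011 ←essential
  m16: -0000 ←essential
  m21: -0101,1-101,101-1
  m23: 101-1 ←essential
  m29: 1-101 ←essential
Essential: -0000, -1011, 1-101, 101-1

4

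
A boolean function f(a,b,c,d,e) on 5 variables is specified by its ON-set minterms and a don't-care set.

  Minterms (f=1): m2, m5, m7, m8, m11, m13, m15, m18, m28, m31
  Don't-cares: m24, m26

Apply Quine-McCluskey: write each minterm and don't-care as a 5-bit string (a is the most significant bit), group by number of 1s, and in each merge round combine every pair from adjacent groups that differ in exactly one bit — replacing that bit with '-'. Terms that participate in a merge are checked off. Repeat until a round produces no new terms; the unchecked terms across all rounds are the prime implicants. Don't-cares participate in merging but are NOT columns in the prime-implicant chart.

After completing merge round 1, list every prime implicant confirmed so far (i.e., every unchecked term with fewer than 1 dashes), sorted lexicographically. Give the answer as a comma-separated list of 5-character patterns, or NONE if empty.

NONE

[col 0] 00010*, 00101*, 00111*, 01000*, 01011*, 01101*, 01111*, 10010*, 11000*, 11010*, 11100*, 11111*
[col 1] -0010, -1000, -1111, 0-101*, 0-111*, 001-1*, 01-11, 011-1*, 1-010, 11-00, 110-0
[col 2] 0-1-1
Prime implicants: -0010, -1000, -1111, 0-1-1, 01-11, 1-010, 11-00, 110-0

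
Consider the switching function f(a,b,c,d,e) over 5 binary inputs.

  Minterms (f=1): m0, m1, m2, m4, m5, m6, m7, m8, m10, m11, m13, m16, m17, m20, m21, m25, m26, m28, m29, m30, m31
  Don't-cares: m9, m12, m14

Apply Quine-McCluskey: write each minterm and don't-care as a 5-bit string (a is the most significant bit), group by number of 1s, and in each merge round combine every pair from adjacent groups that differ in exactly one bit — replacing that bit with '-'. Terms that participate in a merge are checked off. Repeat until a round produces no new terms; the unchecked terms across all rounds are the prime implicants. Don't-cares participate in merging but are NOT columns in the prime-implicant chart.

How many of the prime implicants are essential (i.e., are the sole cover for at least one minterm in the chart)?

7

size-2^0 implicants → 00000(✓)  00001(✓)  00010(✓)  00100(✓)  00101(✓)  00110(✓)  00111(✓)  01000(✓)  01001(✓)  01010(✓)  01011(✓)  01100(✓)  01101(✓)  01110(✓)  10000(✓)  10001(✓)  10100(✓)  10101(✓)  11001(✓)  11010(✓)  11100(✓)  11101(✓)  11110(✓)  11111(✓)
size-2^1 implicants → -0000(✓)  -0001(✓)  -0100(✓)  -0101(✓)  -1001(✓)  -1010(✓)  -1100(✓)  -1101(✓)  -1110(✓)  0-000(✓)  0-001(✓)  0-010(✓)  0-100(✓)  0-101(✓)  0-110(✓)  00-00(✓)  00-01(✓)  00-10(✓)  000-0(✓)  0000-(✓)  001-0(✓)  001-1(✓)  0010-(✓)  0011-(✓)  01-00(✓)  01-01(✓)  01-10(✓)  010-0(✓)  010-1(✓)  0100-(✓)  0101-(✓)  011-0(✓)  0110-(✓)  1-001(✓)  1-100(✓)  1-101(✓)  10-00(✓)  10-01(✓)  1000-(✓)  1010-(✓)  11-01(✓)  11-10(✓)  111-0(✓)  111-1(✓)  1110-(✓)  1111-(✓)
size-2^2 implicants → --001(✓)  --100(✓)  --101(✓)  -0-00(✓)  -0-01(✓)  -000-(✓)  -010-(✓)  -1-01(✓)  -1-10  -11-0  -110-(✓)  0--00(✓)  0--01(✓)  0--10(✓)  0-0-0(✓)  0-00-(✓)  0-1-0(✓)  0-10-(✓)  00--0(✓)  00-0-(✓)  001--  01--0(✓)  01-0-(✓)  010--  1--01(✓)  1-10-(✓)  10-0-(✓)  111--
size-2^3 implicants → ---01  --10-  -0-0-  0---0  0--0-
Unchecked terms (primes): ---01, --10-, -0-0-, -1-10, -11-0, 0---0, 0--0-, 001--, 010--, 111--
Minterm coverage:
  m0 ⊆ -0-0-,0---0,0--0-
  m1 ⊆ ---01,-0-0-,0--0-
  m2 ⊆ 0---0 [E]
  m4 ⊆ --10-,-0-0-,0---0,0--0-,001--
  m5 ⊆ ---01,--10-,-0-0-,0--0-,001--
  m6 ⊆ 0---0,001--
  m7 ⊆ 001-- [E]
  m8 ⊆ 0---0,0--0-,010--
  m10 ⊆ -1-10,0---0,010--
  m11 ⊆ 010-- [E]
  m13 ⊆ ---01,--10-,0--0-
  m16 ⊆ -0-0- [E]
  m17 ⊆ ---01,-0-0-
  m20 ⊆ --10-,-0-0-
  m21 ⊆ ---01,--10-,-0-0-
  m25 ⊆ ---01 [E]
  m26 ⊆ -1-10 [E]
  m28 ⊆ --10-,-11-0,111--
  m29 ⊆ ---01,--10-,111--
  m30 ⊆ -1-10,-11-0,111--
  m31 ⊆ 111-- [E]
E = {---01, -0-0-, -1-10, 0---0, 001--, 010--, 111--}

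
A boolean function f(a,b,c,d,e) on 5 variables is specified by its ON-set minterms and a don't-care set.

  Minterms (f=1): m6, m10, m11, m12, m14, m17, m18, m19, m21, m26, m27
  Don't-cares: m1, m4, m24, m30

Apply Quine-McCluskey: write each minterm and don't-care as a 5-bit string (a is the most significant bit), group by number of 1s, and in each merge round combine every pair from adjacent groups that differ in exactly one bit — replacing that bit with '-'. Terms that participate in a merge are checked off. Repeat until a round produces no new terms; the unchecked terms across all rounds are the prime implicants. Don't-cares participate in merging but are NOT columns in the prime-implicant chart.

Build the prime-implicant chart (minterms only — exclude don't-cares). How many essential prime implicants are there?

4

[col 0] 00001*, 00100*, 00110*, 01010*, 01011*, 01100*, 01110*, 10001*, 10010*, 10011*, 10101*, 11000*, 11010*, 11011*, 11110*
[col 1] -0001, -1010*, -1011*, -1110*, 0-100*, 0-110*, 001-0*, 01-10*, 0101-*, 011-0*, 1-010*, 1-011*, 10-01, 100-1, 1001-*, 11-10*, 110-0, 1101-*
[col 2] -1-10, -101-, 0-1-0, 1-01-
Prime implicants: -0001, -1-10, -101-, 0-1-0, 1-01-, 10-01, 100-1, 110-0
PI chart (minterm → PIs covering it):
  6 | 0-1-0  (sole → essential)
  10 | -1-10,-101-
  11 | -101-  (sole → essential)
  12 | 0-1-0  (sole → essential)
  14 | -1-10,0-1-0
  17 | -0001,10-01,100-1
  18 | 1-01-  (sole → essential)
  19 | 1-01-,100-1
  21 | 10-01  (sole → essential)
  26 | -1-10,-101-,1-01-,110-0
  27 | -101-,1-01-
Essential prime implicants: -101-, 0-1-0, 1-01-, 10-01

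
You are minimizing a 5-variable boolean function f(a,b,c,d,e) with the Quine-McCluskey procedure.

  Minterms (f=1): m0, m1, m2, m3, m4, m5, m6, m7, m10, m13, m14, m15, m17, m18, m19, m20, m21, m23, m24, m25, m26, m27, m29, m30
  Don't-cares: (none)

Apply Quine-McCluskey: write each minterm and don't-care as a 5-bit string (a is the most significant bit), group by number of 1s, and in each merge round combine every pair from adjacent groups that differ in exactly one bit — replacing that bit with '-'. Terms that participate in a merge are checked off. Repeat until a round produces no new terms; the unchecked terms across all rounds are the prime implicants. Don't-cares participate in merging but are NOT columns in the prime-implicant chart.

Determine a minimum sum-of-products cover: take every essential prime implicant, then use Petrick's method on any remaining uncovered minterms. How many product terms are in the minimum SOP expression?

8

[col 0] 00000*, 00001*, 00010*, 00011*, 00100*, 00101*, 00110*, 00111*, 01010*, 01101*, 01110*, 01111*, 10001*, 10010*, 10011*, 10100*, 10101*, 10111*, 11000*, 11001*, 11010*, 11011*, 11101*, 11110*
[col 1] -0001*, -0010*, -0011*, -0100*, -0101*, -0111*, -1010*, -1101*, -1110*, 0-010*, 0-101*, 0-110*, 0-111*, 00-00*, 00-01*, 00-10*, 00-11*, 000-0*, 000-1*, 0000-*, 0001-*, 001-0*, 001-1*, 0010-*, 0011-*, 01-10*, 011-1*, 0111-*, 1-001*, 1-010*, 1-011*, 1-101*, 10-01*, 10-11*, 100-1*, 1001-*, 101-1*, 1010-*, 11-01*, 11-10*, 110-0*, 110-1*, 1100-*, 1101-*
[col 2] --010, --101, -0-01*, -0-11*, -00-1*, -001-, -01-1*, -010-, -1-10, 0--10, 0-1-1, 0-11-, 00--0*, 00--1*, 00-0-*, 00-1-*, 000--*, 001--*, 1--01, 1-0-1, 1-01-, 10--1*, 110--
[col 3] -0--1, 00---
Prime implicants: --010, --101, -0--1, -001-, -010-, -1-10, 0--10, 0-1-1, 0-11-, 00---, 1--01, 1-0-1, 1-01-, 110--
PI chart (minterm → PIs covering it):
  0 | 00---  (sole → essential)
  1 | -0--1,00---
  2 | --010,-001-,0--10,00---
  3 | -0--1,-001-,00---
  4 | -010-,00---
  5 | --101,-0--1,-010-,0-1-1,00---
  6 | 0--10,0-11-,00---
  7 | -0--1,0-1-1,0-11-,00---
  10 | --010,-1-10,0--10
  13 | --101,0-1-1
  14 | -1-10,0--10,0-11-
  15 | 0-1-1,0-11-
  17 | -0--1,1--01,1-0-1
  18 | --010,-001-,1-01-
  19 | -0--1,-001-,1-0-1,1-01-
  20 | -010-  (sole → essential)
  21 | --101,-0--1,-010-,1--01
  23 | -0--1  (sole → essential)
  24 | 110--  (sole → essential)
  25 | 1--01,1-0-1,110--
  26 | --010,-1-10,1-01-,110--
  27 | 1-0-1,1-01-,110--
  29 | --101,1--01
  30 | -1-10  (sole → essential)
Essential prime implicants: -0--1, -010-, -1-10, 00---, 110--
Petrick residual → --010, --101, 0-1-1
Minimum SOP uses 8 PIs: c'de' + cd'e + b'e + b'cd' + bde' + a'ce + a'b' + abc'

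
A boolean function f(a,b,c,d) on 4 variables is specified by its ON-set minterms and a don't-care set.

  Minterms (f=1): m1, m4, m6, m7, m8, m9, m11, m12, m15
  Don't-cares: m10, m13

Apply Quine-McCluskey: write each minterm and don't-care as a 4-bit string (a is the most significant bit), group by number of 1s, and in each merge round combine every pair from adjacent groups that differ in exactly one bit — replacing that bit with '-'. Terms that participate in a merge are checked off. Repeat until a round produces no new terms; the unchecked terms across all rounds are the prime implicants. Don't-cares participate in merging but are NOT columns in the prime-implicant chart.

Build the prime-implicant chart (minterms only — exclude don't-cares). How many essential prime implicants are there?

1

[col 0] 0001*, 0100*, 0110*, 0111*, 1000*, 1001*, 1010*, 1011*, 1100*, 1101*, 1111*
[col 1] -001, -100, -111, 01-0, 011-, 1-00*, 1-01*, 1-11*, 10-0*, 10-1*, 100-*, 101-*, 11-1*, 110-*
[col 2] 1--1, 1-0-, 10--
Prime implicants: -001, -100, -111, 01-0, 011-, 1--1, 1-0-, 10--
PI chart (minterm → PIs covering it):
  1 | -001  (sole → essential)
  4 | -100,01-0
  6 | 01-0,011-
  7 | -111,011-
  8 | 1-0-,10--
  9 | -001,1--1,1-0-,10--
  11 | 1--1,10--
  12 | -100,1-0-
  15 | -111,1--1
Essential prime implicants: -001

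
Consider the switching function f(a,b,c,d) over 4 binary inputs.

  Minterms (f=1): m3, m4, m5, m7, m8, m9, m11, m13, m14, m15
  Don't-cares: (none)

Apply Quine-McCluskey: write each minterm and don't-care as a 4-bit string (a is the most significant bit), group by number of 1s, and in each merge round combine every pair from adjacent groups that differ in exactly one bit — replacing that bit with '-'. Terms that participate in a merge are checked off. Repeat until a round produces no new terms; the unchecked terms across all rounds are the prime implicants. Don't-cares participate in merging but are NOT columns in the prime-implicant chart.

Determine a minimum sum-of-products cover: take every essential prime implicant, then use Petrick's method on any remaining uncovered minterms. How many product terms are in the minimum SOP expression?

5

[col 0] 0011*, 0100*, 0101*, 0111*, 1000*, 1001*, 1011*, 1101*, 1110*, 1111*
[col 1] -011*, -101*, -111*, 0-11*, 01-1*, 010-, 1-01*, 1-11*, 10-1*, 100-, 11-1*, 111-
[col 2] --11, -1-1, 1--1
Prime implicants: --11, -1-1, 010-, 1--1, 100-, 111-
PI chart (minterm → PIs covering it):
  3 | --11  (sole → essential)
  4 | 010-  (sole → essential)
  5 | -1-1,010-
  7 | --11,-1-1
  8 | 100-  (sole → essential)
  9 | 1--1,100-
  11 | --11,1--1
  13 | -1-1,1--1
  14 | 111-  (sole → essential)
  15 | --11,-1-1,1--1,111-
Essential prime implicants: --11, 010-, 100-, 111-
Petrick residual → -1-1
Minimum SOP uses 5 PIs: cd + bd + a'bc' + ab'c' + abc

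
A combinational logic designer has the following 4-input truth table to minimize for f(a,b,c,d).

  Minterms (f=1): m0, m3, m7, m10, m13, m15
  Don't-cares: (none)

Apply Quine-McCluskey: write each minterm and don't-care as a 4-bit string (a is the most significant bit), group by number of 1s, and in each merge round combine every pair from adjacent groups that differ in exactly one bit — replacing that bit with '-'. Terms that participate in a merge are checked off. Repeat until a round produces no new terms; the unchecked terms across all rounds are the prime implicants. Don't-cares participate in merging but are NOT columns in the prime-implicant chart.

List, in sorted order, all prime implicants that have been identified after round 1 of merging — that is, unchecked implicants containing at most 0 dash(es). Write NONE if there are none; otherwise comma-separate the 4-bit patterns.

0000, 1010

size-2^0 implicants → 0000  0011(✓)  0111(✓)  1010  1101(✓)  1111(✓)
size-2^1 implicants → -111  0-11  11-1
Unchecked terms (primes): -111, 0-11, 0000, 1010, 11-1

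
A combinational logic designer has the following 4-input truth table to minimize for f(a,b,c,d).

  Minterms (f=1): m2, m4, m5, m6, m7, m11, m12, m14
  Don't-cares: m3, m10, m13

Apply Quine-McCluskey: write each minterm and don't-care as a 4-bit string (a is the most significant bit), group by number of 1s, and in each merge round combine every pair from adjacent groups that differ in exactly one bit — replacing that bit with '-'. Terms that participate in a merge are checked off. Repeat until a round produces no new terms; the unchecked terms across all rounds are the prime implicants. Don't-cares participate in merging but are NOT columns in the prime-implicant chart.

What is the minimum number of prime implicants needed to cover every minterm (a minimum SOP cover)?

size-2^0 implicants → 0010(✓)  0011(✓)  0100(✓)  0101(✓)  0110(✓)  0111(✓)  1010(✓)  1011(✓)  1100(✓)  1101(✓)  1110(✓)
size-2^1 implicants → -010(✓)  -011(✓)  -100(✓)  -101(✓)  -110(✓)  0-10(✓)  0-11(✓)  001-(✓)  01-0(✓)  01-1(✓)  010-(✓)  011-(✓)  1-10(✓)  101-(✓)  11-0(✓)  110-(✓)
size-2^2 implicants → --10  -01-  -1-0  -10-  0-1-  01--
Unchecked terms (primes): --10, -01-, -1-0, -10-, 0-1-, 01--
Minterm coverage:
  m2 ⊆ --10,-01-,0-1-
  m4 ⊆ -1-0,-10-,01--
  m5 ⊆ -10-,01--
  m6 ⊆ --10,-1-0,0-1-,01--
  m7 ⊆ 0-1-,01--
  m11 ⊆ -01- [E]
  m12 ⊆ -1-0,-10-
  m14 ⊆ --10,-1-0
E = {-01-}
Petrick residual → -1-0, 01--
Cover = b'c + bd' + a'b  |cover|=3

3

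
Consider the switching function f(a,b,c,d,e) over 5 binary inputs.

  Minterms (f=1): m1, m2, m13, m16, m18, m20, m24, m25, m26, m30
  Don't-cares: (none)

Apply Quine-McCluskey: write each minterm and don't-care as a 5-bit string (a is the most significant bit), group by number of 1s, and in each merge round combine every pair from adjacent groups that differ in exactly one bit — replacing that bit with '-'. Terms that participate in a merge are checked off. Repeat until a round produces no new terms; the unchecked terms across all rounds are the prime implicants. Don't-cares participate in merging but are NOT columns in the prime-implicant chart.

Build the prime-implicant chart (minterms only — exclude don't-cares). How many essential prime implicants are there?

size-2^0 implicants → 00001  00010(✓)  01101  10000(✓)  10010(✓)  10100(✓)  11000(✓)  11001(✓)  11010(✓)  11110(✓)
size-2^1 implicants → -0010  1-000(✓)  1-010(✓)  10-00  100-0(✓)  11-10  110-0(✓)  1100-
size-2^2 implicants → 1-0-0
Unchecked terms (primes): -0010, 00001, 01101, 1-0-0, 10-00, 11-10, 1100-
Minterm coverage:
  m1 ⊆ 00001 [E]
  m2 ⊆ -0010 [E]
  m13 ⊆ 01101 [E]
  m16 ⊆ 1-0-0,10-00
  m18 ⊆ -0010,1-0-0
  m20 ⊆ 10-00 [E]
  m24 ⊆ 1-0-0,1100-
  m25 ⊆ 1100- [E]
  m26 ⊆ 1-0-0,11-10
  m30 ⊆ 11-10 [E]
E = {-0010, 00001, 01101, 10-00, 11-10, 1100-}

6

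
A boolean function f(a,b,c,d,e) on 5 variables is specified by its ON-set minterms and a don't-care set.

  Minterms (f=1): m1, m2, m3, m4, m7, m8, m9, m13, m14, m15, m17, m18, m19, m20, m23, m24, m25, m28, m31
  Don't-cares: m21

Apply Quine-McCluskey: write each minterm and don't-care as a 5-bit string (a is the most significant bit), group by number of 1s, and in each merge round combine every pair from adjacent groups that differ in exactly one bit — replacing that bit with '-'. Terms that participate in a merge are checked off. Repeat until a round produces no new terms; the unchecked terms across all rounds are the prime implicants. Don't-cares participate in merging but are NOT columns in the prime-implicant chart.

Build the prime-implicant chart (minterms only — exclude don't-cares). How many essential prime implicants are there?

5

size-2^0 implicants → 00001(✓)  00010(✓)  00011(✓)  00100(✓)  00111(✓)  01000(✓)  01001(✓)  01101(✓)  01110(✓)  01111(✓)  10001(✓)  10010(✓)  10011(✓)  10100(✓)  10101(✓)  10111(✓)  11000(✓)  11001(✓)  11100(✓)  11111(✓)
size-2^1 implicants → -0001(✓)  -0010(✓)  -0011(✓)  -0100  -0111(✓)  -1000(✓)  -1001(✓)  -1111(✓)  0-001(✓)  0-111(✓)  00-11(✓)  000-1(✓)  0001-(✓)  01-01  0100-(✓)  011-1  0111-  1-001(✓)  1-100  1-111(✓)  10-01(✓)  10-11(✓)  100-1(✓)  1001-(✓)  101-1(✓)  1010-  11-00  1100-(✓)
size-2^2 implicants → --001  --111  -0-11  -00-1  -001-  -100-  10--1
Unchecked terms (primes): --001, --111, -0-11, -00-1, -001-, -0100, -100-, 01-01, 011-1, 0111-, 1-100, 10--1, 1010-, 11-00
Minterm coverage:
  m1 ⊆ --001,-00-1
  m2 ⊆ -001- [E]
  m3 ⊆ -0-11,-00-1,-001-
  m4 ⊆ -0100 [E]
  m7 ⊆ --111,-0-11
  m8 ⊆ -100- [E]
  m9 ⊆ --001,-100-,01-01
  m13 ⊆ 01-01,011-1
  m14 ⊆ 0111- [E]
  m15 ⊆ --111,011-1,0111-
  m17 ⊆ --001,-00-1,10--1
  m18 ⊆ -001- [E]
  m19 ⊆ -0-11,-00-1,-001-,10--1
  m20 ⊆ -0100,1-100,1010-
  m23 ⊆ --111,-0-11,10--1
  m24 ⊆ -100-,11-00
  m25 ⊆ --001,-100-
  m28 ⊆ 1-100,11-00
  m31 ⊆ --111 [E]
E = {--111, -001-, -0100, -100-, 0111-}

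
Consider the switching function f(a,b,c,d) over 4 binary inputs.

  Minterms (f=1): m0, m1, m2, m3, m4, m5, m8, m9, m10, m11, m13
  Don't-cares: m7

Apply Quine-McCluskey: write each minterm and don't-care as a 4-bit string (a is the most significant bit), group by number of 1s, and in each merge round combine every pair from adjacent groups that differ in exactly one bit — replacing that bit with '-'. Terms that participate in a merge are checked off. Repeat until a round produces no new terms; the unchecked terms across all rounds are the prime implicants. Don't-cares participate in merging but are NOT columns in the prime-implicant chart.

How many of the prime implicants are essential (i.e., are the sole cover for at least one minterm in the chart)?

3

[col 0] 0000*, 0001*, 0010*, 0011*, 0100*, 0101*, 0111*, 1000*, 1001*, 1010*, 1011*, 1101*
[col 1] -000*, -001*, -010*, -011*, -101*, 0-00*, 0-01*, 0-11*, 00-0*, 00-1*, 000-*, 001-*, 01-1*, 010-*, 1-01*, 10-0*, 10-1*, 100-*, 101-*
[col 2] --01, -0-0*, -0-1*, -00-*, -01-*, 0--1, 0-0-, 00--*, 10--*
[col 3] -0--
Prime implicants: --01, -0--, 0--1, 0-0-
PI chart (minterm → PIs covering it):
  0 | -0--,0-0-
  1 | --01,-0--,0--1,0-0-
  2 | -0--  (sole → essential)
  3 | -0--,0--1
  4 | 0-0-  (sole → essential)
  5 | --01,0--1,0-0-
  8 | -0--  (sole → essential)
  9 | --01,-0--
  10 | -0--  (sole → essential)
  11 | -0--  (sole → essential)
  13 | --01  (sole → essential)
Essential prime implicants: --01, -0--, 0-0-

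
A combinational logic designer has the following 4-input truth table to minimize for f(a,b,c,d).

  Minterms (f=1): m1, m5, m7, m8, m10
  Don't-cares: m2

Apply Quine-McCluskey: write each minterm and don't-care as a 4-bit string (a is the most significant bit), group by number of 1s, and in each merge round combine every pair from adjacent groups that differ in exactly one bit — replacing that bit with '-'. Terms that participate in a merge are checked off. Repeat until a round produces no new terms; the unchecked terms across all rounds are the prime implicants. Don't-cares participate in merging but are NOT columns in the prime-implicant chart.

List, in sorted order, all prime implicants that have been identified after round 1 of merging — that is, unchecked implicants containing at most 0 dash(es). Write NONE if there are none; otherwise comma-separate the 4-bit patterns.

size-2^0 implicants → 0001(✓)  0010(✓)  0101(✓)  0111(✓)  1000(✓)  1010(✓)
size-2^1 implicants → -010  0-01  01-1  10-0
Unchecked terms (primes): -010, 0-01, 01-1, 10-0

NONE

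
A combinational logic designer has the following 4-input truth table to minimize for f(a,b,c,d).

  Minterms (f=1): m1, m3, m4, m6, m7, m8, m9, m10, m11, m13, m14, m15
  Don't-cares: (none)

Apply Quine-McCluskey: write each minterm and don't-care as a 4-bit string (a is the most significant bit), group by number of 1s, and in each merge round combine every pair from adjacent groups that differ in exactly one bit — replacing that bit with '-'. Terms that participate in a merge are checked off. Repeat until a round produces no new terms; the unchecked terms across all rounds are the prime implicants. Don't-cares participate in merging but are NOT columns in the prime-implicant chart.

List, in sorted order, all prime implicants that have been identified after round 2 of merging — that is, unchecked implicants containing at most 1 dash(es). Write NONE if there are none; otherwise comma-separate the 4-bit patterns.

01-0

Round 0: 0001✓ 0011✓ 0100✓ 0110✓ 0111✓ 1000✓ 1001✓ 1010✓ 1011✓ 1101✓ 1110✓ 1111✓
Round 1: -001✓ -011✓ -110✓ -111✓ 0-11✓ 00-1✓ 01-0 011-✓ 1-01✓ 1-10✓ 1-11✓ 10-0✓ 10-1✓ 100-✓ 101-✓ 11-1✓ 111-✓
Round 2: --11 -0-1 -11- 1--1 1-1- 10--
PIs = {--11, -0-1, -11-, 01-0, 1--1, 1-1-, 10--}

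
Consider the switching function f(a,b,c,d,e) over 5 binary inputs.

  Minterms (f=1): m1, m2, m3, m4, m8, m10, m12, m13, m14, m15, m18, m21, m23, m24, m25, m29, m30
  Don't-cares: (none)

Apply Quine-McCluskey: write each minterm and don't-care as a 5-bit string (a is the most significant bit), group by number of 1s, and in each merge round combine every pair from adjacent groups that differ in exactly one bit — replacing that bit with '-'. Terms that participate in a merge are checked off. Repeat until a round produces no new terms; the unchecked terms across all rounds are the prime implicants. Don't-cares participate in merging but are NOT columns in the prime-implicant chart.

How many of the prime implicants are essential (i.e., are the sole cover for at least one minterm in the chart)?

Round 0: 00001✓ 00010✓ 00011✓ 00100✓ 01000✓ 01010✓ 01100✓ 01101✓ 01110✓ 01111✓ 10010✓ 10101✓ 10111✓ 11000✓ 11001✓ 11101✓ 11110✓
Round 1: -0010 -1000 -1101 -1110 0-010 0-100 000-1 0001- 01-00✓ 01-10✓ 010-0✓ 011-0✓ 011-1✓ 0110-✓ 0111-✓ 1-101 101-1 11-01 1100-
Round 2: 01--0 011--
PIs = {-0010, -1000, -1101, -1110, 0-010, 0-100, 000-1, 0001-, 01--0, 011--, 1-101, 101-1, 11-01, 1100-}
Coverage chart:
  m1: 000-1 ←essential
  m2: -0010,0-010,0001-
  m3: 000-1,0001-
  m4: 0-100 ←essential
  m8: -1000,01--0
  m10: 0-010,01--0
  m12: 0-100,01--0,011--
  m13: -1101,011--
  m14: -1110,01--0,011--
  m15: 011-- ←essential
  m18: -0010 ←essential
  m21: 1-101,101-1
  m23: 101-1 ←essential
  m24: -1000,1100-
  m25: 11-01,1100-
  m29: -1101,1-101,11-01
  m30: -1110 ←essential
Essential: -0010, -1110, 0-100, 000-1, 011--, 101-1

6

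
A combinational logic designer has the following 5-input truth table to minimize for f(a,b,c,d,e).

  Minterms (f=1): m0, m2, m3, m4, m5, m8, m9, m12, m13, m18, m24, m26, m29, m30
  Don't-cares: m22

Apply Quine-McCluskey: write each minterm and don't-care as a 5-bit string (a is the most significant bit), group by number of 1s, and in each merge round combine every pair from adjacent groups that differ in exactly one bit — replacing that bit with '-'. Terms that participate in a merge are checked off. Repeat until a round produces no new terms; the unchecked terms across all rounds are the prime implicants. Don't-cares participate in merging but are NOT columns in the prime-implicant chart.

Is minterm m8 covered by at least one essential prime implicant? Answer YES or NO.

YES

size-2^0 implicants → 00000(✓)  00010(✓)  00011(✓)  00100(✓)  00101(✓)  01000(✓)  01001(✓)  01100(✓)  01101(✓)  10010(✓)  10110(✓)  11000(✓)  11010(✓)  11101(✓)  11110(✓)
size-2^1 implicants → -0010  -1000  -1101  0-000(✓)  0-100(✓)  0-101(✓)  00-00(✓)  000-0  0001-  0010-(✓)  01-00(✓)  01-01(✓)  0100-(✓)  0110-(✓)  1-010(✓)  1-110(✓)  10-10(✓)  11-10(✓)  110-0
size-2^2 implicants → 0--00  0-10-  01-0-  1--10
Unchecked terms (primes): -0010, -1000, -1101, 0--00, 0-10-, 000-0, 0001-, 01-0-, 1--10, 110-0
Minterm coverage:
  m0 ⊆ 0--00,000-0
  m2 ⊆ -0010,000-0,0001-
  m3 ⊆ 0001- [E]
  m4 ⊆ 0--00,0-10-
  m5 ⊆ 0-10- [E]
  m8 ⊆ -1000,0--00,01-0-
  m9 ⊆ 01-0- [E]
  m12 ⊆ 0--00,0-10-,01-0-
  m13 ⊆ -1101,0-10-,01-0-
  m18 ⊆ -0010,1--10
  m24 ⊆ -1000,110-0
  m26 ⊆ 1--10,110-0
  m29 ⊆ -1101 [E]
  m30 ⊆ 1--10 [E]
E = {-1101, 0-10-, 0001-, 01-0-, 1--10}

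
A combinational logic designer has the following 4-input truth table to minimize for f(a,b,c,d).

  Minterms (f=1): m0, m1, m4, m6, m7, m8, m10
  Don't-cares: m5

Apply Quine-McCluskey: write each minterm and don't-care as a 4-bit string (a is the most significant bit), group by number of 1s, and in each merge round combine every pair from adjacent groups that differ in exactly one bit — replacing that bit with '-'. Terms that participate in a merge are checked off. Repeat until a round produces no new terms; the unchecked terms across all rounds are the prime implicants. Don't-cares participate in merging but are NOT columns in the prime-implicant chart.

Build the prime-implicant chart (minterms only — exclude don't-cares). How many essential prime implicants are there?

3

Round 0: 0000✓ 0001✓ 0100✓ 0101✓ 0110✓ 0111✓ 1000✓ 1010✓
Round 1: -000 0-00✓ 0-01✓ 000-✓ 01-0✓ 01-1✓ 010-✓ 011-✓ 10-0
Round 2: 0-0- 01--
PIs = {-000, 0-0-, 01--, 10-0}
Coverage chart:
  m0: -000,0-0-
  m1: 0-0- ←essential
  m4: 0-0-,01--
  m6: 01-- ←essential
  m7: 01-- ←essential
  m8: -000,10-0
  m10: 10-0 ←essential
Essential: 0-0-, 01--, 10-0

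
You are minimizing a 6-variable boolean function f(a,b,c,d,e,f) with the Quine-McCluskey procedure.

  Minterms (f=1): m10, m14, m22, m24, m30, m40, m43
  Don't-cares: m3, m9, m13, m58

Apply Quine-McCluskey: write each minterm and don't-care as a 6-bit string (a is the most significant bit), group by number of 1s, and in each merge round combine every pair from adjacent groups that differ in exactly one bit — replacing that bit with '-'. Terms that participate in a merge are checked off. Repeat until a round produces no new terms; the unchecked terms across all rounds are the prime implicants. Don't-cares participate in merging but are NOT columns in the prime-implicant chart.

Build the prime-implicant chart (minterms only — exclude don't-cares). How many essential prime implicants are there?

5

size-2^0 implicants → 000011  001001(✓)  001010(✓)  001101(✓)  001110(✓)  010110(✓)  011000  011110(✓)  101000  101011  111010
size-2^1 implicants → 0-1110  001-01  001-10  01-110
Unchecked terms (primes): 0-1110, 000011, 001-01, 001-10, 01-110, 011000, 101000, 101011, 111010
Minterm coverage:
  m10 ⊆ 001-10 [E]
  m14 ⊆ 0-1110,001-10
  m22 ⊆ 01-110 [E]
  m24 ⊆ 011000 [E]
  m30 ⊆ 0-1110,01-110
  m40 ⊆ 101000 [E]
  m43 ⊆ 101011 [E]
E = {001-10, 01-110, 011000, 101000, 101011}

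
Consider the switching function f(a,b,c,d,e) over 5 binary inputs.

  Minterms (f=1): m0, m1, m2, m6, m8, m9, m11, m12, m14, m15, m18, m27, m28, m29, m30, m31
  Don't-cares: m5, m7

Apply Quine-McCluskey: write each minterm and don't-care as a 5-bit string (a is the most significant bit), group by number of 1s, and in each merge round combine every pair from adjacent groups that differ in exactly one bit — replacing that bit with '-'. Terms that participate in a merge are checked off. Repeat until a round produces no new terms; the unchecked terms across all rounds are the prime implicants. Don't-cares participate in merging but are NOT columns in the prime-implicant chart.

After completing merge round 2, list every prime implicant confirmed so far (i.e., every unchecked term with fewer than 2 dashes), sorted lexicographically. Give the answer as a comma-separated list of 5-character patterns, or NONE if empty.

-0010, 00-01, 00-10, 000-0, 001-1, 01-00, 010-1

Round 0: 00000✓ 00001✓ 00010✓ 00101✓ 00110✓ 00111✓ 01000✓ 01001✓ 01011✓ 01100✓ 01110✓ 01111✓ 10010✓ 11011✓ 11100✓ 11101✓ 11110✓ 11111✓
Round 1: -0010 -1011✓ -1100✓ -1110✓ -1111✓ 0-000✓ 0-001✓ 0-110✓ 0-111✓ 00-01 00-10 000-0 0000-✓ 001-1 0011-✓ 01-00 01-11✓ 010-1 0100-✓ 011-0✓ 0111-✓ 11-11✓ 111-0✓ 111-1✓ 1110-✓ 1111-✓
Round 2: -1-11 -11-0 -111- 0-00- 0-11- 111--
PIs = {-0010, -1-11, -11-0, -111-, 0-00-, 0-11-, 00-01, 00-10, 000-0, 001-1, 01-00, 010-1, 111--}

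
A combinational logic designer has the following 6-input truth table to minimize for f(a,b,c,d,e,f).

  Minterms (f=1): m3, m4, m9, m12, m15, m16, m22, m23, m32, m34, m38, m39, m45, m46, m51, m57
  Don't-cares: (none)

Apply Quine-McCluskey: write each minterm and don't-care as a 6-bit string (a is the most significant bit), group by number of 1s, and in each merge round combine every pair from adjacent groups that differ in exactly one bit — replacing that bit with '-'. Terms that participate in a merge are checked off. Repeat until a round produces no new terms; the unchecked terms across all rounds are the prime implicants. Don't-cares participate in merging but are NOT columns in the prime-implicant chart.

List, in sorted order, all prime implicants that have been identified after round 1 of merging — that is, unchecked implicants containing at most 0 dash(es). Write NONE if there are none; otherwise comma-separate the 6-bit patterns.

size-2^0 implicants → 000011  000100(✓)  001001  001100(✓)  001111  010000  010110(✓)  010111(✓)  100000(✓)  100010(✓)  100110(✓)  100111(✓)  101101  101110(✓)  110011  111001
size-2^1 implicants → 00-100  01011-  10-110  100-10  1000-0  10011-
Unchecked terms (primes): 00-100, 000011, 001001, 001111, 010000, 01011-, 10-110, 100-10, 1000-0, 10011-, 101101, 110011, 111001

000011, 001001, 001111, 010000, 101101, 110011, 111001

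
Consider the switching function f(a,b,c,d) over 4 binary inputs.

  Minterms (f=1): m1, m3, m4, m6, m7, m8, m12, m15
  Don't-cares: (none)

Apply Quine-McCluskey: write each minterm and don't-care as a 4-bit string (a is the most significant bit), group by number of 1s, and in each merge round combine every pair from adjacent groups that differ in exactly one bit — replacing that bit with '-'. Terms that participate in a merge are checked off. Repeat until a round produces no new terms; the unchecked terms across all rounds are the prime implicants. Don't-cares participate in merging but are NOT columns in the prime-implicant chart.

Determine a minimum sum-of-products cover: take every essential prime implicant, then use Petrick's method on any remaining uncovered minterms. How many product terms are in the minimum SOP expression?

[col 0] 0001*, 0011*, 0100*, 0110*, 0111*, 1000*, 1100*, 1111*
[col 1] -100, -111, 0-11, 00-1, 01-0, 011-, 1-00
Prime implicants: -100, -111, 0-11, 00-1, 01-0, 011-, 1-00
PI chart (minterm → PIs covering it):
  1 | 00-1  (sole → essential)
  3 | 0-11,00-1
  4 | -100,01-0
  6 | 01-0,011-
  7 | -111,0-11,011-
  8 | 1-00  (sole → essential)
  12 | -100,1-00
  15 | -111  (sole → essential)
Essential prime implicants: -111, 00-1, 1-00
Petrick residual → 01-0
Minimum SOP uses 4 PIs: bcd + a'b'd + a'bd' + ac'd'

4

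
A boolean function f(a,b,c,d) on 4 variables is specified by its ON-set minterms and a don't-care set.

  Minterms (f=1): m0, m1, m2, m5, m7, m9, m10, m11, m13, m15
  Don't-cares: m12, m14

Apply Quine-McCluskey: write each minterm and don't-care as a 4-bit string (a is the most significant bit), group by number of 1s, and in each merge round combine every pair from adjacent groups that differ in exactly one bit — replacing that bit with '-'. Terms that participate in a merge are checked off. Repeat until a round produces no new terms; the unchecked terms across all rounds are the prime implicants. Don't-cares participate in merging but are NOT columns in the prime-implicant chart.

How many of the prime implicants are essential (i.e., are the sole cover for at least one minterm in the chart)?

Round 0: 0000✓ 0001✓ 0010✓ 0101✓ 0111✓ 1001✓ 1010✓ 1011✓ 1100✓ 1101✓ 1110✓ 1111✓
Round 1: -001✓ -010 -101✓ -111✓ 0-01✓ 00-0 000- 01-1✓ 1-01✓ 1-10✓ 1-11✓ 10-1✓ 101-✓ 11-0✓ 11-1✓ 110-✓ 111-✓
Round 2: --01 -1-1 1--1 1-1- 11--
PIs = {--01, -010, -1-1, 00-0, 000-, 1--1, 1-1-, 11--}
Coverage chart:
  m0: 00-0,000-
  m1: --01,000-
  m2: -010,00-0
  m5: --01,-1-1
  m7: -1-1 ←essential
  m9: --01,1--1
  m10: -010,1-1-
  m11: 1--1,1-1-
  m13: --01,-1-1,1--1,11--
  m15: -1-1,1--1,1-1-,11--
Essential: -1-1

1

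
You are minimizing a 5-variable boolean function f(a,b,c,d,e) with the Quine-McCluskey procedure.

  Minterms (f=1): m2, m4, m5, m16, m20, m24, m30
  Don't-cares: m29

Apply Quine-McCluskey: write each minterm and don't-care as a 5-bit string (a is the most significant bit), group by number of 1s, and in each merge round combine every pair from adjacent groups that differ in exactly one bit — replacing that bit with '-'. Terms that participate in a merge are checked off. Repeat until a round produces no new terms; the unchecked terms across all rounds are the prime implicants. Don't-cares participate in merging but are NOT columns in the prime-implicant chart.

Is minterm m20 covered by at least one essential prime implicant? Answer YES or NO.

[col 0] 00010, 00100*, 00101*, 10000*, 10100*, 11000*, 11101, 11110
[col 1] -0100, 0010-, 1-000, 10-00
Prime implicants: -0100, 00010, 0010-, 1-000, 10-00, 11101, 11110
PI chart (minterm → PIs covering it):
  2 | 00010  (sole → essential)
  4 | -0100,0010-
  5 | 0010-  (sole → essential)
  16 | 1-000,10-00
  20 | -0100,10-00
  24 | 1-000  (sole → essential)
  30 | 11110  (sole → essential)
Essential prime implicants: 00010, 0010-, 1-000, 11110

NO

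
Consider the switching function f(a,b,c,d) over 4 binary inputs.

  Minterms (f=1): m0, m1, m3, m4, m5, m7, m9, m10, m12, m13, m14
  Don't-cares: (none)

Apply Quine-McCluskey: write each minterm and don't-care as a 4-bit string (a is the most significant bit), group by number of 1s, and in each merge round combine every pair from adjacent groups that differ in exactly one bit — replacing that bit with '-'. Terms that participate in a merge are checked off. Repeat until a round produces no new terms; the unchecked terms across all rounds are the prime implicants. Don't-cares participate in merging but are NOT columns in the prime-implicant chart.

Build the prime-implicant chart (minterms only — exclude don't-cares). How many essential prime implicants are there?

4

Round 0: 0000✓ 0001✓ 0011✓ 0100✓ 0101✓ 0111✓ 1001✓ 1010✓ 1100✓ 1101✓ 1110✓
Round 1: -001✓ -100✓ -101✓ 0-00✓ 0-01✓ 0-11✓ 00-1✓ 000-✓ 01-1✓ 010-✓ 1-01✓ 1-10 11-0 110-✓
Round 2: --01 -10- 0--1 0-0-
PIs = {--01, -10-, 0--1, 0-0-, 1-10, 11-0}
Coverage chart:
  m0: 0-0- ←essential
  m1: --01,0--1,0-0-
  m3: 0--1 ←essential
  m4: -10-,0-0-
  m5: --01,-10-,0--1,0-0-
  m7: 0--1 ←essential
  m9: --01 ←essential
  m10: 1-10 ←essential
  m12: -10-,11-0
  m13: --01,-10-
  m14: 1-10,11-0
Essential: --01, 0--1, 0-0-, 1-10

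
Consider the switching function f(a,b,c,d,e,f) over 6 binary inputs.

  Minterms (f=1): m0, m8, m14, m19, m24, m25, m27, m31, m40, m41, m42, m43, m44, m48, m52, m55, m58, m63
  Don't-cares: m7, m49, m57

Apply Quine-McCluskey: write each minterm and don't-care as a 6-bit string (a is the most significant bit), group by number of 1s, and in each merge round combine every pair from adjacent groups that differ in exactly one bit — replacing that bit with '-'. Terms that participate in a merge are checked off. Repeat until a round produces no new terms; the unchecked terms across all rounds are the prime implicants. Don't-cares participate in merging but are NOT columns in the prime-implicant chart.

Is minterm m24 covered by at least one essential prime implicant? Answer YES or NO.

NO

size-2^0 implicants → 000000(✓)  000111  001000(✓)  001110  010011(✓)  011000(✓)  011001(✓)  011011(✓)  011111(✓)  101000(✓)  101001(✓)  101010(✓)  101011(✓)  101100(✓)  110000(✓)  110001(✓)  110100(✓)  110111(✓)  111001(✓)  111010(✓)  111111(✓)
size-2^1 implicants → -01000  -11001  -11111  0-1000  00-000  01-011  011-11  0110-1  01100-  1-1001  1-1010  101-00  1010-0(✓)  1010-1(✓)  10100-(✓)  10101-(✓)  11-001  11-111  110-00  11000-
size-2^2 implicants → 1010--
Unchecked terms (primes): -01000, -11001, -11111, 0-1000, 00-000, 000111, 001110, 01-011, 011-11, 0110-1, 01100-, 1-1001, 1-1010, 101-00, 1010--, 11-001, 11-111, 110-00, 11000-
Minterm coverage:
  m0 ⊆ 00-000 [E]
  m8 ⊆ -01000,0-1000,00-000
  m14 ⊆ 001110 [E]
  m19 ⊆ 01-011 [E]
  m24 ⊆ 0-1000,01100-
  m25 ⊆ -11001,0110-1,01100-
  m27 ⊆ 01-011,011-11,0110-1
  m31 ⊆ -11111,011-11
  m40 ⊆ -01000,101-00,1010--
  m41 ⊆ 1-1001,1010--
  m42 ⊆ 1-1010,1010--
  m43 ⊆ 1010-- [E]
  m44 ⊆ 101-00 [E]
  m48 ⊆ 110-00,11000-
  m52 ⊆ 110-00 [E]
  m55 ⊆ 11-111 [E]
  m58 ⊆ 1-1010 [E]
  m63 ⊆ -11111,11-111
E = {00-000, 001110, 01-011, 1-1010, 101-00, 1010--, 11-111, 110-00}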